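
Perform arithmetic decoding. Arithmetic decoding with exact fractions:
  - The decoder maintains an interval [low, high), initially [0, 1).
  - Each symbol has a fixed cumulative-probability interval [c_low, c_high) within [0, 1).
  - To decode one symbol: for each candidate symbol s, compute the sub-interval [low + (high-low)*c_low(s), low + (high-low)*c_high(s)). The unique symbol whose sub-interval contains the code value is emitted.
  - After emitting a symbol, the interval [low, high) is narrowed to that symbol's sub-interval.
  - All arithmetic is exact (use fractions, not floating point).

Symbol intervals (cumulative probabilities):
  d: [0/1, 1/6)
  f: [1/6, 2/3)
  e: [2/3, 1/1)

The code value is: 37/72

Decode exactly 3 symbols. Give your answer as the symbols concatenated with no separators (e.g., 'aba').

Answer: fed

Derivation:
Step 1: interval [0/1, 1/1), width = 1/1 - 0/1 = 1/1
  'd': [0/1 + 1/1*0/1, 0/1 + 1/1*1/6) = [0/1, 1/6)
  'f': [0/1 + 1/1*1/6, 0/1 + 1/1*2/3) = [1/6, 2/3) <- contains code 37/72
  'e': [0/1 + 1/1*2/3, 0/1 + 1/1*1/1) = [2/3, 1/1)
  emit 'f', narrow to [1/6, 2/3)
Step 2: interval [1/6, 2/3), width = 2/3 - 1/6 = 1/2
  'd': [1/6 + 1/2*0/1, 1/6 + 1/2*1/6) = [1/6, 1/4)
  'f': [1/6 + 1/2*1/6, 1/6 + 1/2*2/3) = [1/4, 1/2)
  'e': [1/6 + 1/2*2/3, 1/6 + 1/2*1/1) = [1/2, 2/3) <- contains code 37/72
  emit 'e', narrow to [1/2, 2/3)
Step 3: interval [1/2, 2/3), width = 2/3 - 1/2 = 1/6
  'd': [1/2 + 1/6*0/1, 1/2 + 1/6*1/6) = [1/2, 19/36) <- contains code 37/72
  'f': [1/2 + 1/6*1/6, 1/2 + 1/6*2/3) = [19/36, 11/18)
  'e': [1/2 + 1/6*2/3, 1/2 + 1/6*1/1) = [11/18, 2/3)
  emit 'd', narrow to [1/2, 19/36)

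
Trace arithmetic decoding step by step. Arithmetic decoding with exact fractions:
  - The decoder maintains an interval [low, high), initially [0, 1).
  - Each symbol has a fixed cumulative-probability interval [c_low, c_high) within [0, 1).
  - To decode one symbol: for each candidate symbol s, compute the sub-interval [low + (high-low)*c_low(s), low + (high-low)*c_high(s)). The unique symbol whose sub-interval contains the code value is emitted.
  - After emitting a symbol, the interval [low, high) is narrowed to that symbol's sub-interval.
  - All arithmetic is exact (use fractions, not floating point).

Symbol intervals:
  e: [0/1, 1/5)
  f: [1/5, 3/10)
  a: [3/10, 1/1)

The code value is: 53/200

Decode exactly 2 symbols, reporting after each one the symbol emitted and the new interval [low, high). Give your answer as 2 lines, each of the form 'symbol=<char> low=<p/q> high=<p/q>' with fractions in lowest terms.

Answer: symbol=f low=1/5 high=3/10
symbol=a low=23/100 high=3/10

Derivation:
Step 1: interval [0/1, 1/1), width = 1/1 - 0/1 = 1/1
  'e': [0/1 + 1/1*0/1, 0/1 + 1/1*1/5) = [0/1, 1/5)
  'f': [0/1 + 1/1*1/5, 0/1 + 1/1*3/10) = [1/5, 3/10) <- contains code 53/200
  'a': [0/1 + 1/1*3/10, 0/1 + 1/1*1/1) = [3/10, 1/1)
  emit 'f', narrow to [1/5, 3/10)
Step 2: interval [1/5, 3/10), width = 3/10 - 1/5 = 1/10
  'e': [1/5 + 1/10*0/1, 1/5 + 1/10*1/5) = [1/5, 11/50)
  'f': [1/5 + 1/10*1/5, 1/5 + 1/10*3/10) = [11/50, 23/100)
  'a': [1/5 + 1/10*3/10, 1/5 + 1/10*1/1) = [23/100, 3/10) <- contains code 53/200
  emit 'a', narrow to [23/100, 3/10)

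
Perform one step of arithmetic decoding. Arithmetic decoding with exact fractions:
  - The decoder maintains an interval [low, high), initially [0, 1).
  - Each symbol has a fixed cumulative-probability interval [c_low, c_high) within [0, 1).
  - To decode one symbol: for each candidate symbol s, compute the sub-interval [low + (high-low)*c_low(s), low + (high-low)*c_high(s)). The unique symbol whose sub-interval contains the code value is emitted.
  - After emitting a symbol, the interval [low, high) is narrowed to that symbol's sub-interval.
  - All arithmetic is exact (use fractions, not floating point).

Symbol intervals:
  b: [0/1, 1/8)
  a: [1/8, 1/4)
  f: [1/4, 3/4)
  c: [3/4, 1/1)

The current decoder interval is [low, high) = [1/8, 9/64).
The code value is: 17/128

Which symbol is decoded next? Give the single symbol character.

Answer: f

Derivation:
Interval width = high − low = 9/64 − 1/8 = 1/64
Scaled code = (code − low) / width = (17/128 − 1/8) / 1/64 = 1/2
  b: [0/1, 1/8) 
  a: [1/8, 1/4) 
  f: [1/4, 3/4) ← scaled code falls here ✓
  c: [3/4, 1/1) 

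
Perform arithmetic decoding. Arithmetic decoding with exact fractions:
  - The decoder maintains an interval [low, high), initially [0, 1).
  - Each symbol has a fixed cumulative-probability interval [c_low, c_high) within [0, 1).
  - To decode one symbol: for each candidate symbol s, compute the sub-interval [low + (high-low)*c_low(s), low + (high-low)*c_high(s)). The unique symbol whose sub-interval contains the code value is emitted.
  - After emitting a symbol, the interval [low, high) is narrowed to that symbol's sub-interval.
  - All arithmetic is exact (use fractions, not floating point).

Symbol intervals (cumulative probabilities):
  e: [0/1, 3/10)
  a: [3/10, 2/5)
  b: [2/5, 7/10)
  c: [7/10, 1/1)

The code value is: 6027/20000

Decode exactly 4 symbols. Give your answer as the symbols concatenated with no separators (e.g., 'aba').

Step 1: interval [0/1, 1/1), width = 1/1 - 0/1 = 1/1
  'e': [0/1 + 1/1*0/1, 0/1 + 1/1*3/10) = [0/1, 3/10)
  'a': [0/1 + 1/1*3/10, 0/1 + 1/1*2/5) = [3/10, 2/5) <- contains code 6027/20000
  'b': [0/1 + 1/1*2/5, 0/1 + 1/1*7/10) = [2/5, 7/10)
  'c': [0/1 + 1/1*7/10, 0/1 + 1/1*1/1) = [7/10, 1/1)
  emit 'a', narrow to [3/10, 2/5)
Step 2: interval [3/10, 2/5), width = 2/5 - 3/10 = 1/10
  'e': [3/10 + 1/10*0/1, 3/10 + 1/10*3/10) = [3/10, 33/100) <- contains code 6027/20000
  'a': [3/10 + 1/10*3/10, 3/10 + 1/10*2/5) = [33/100, 17/50)
  'b': [3/10 + 1/10*2/5, 3/10 + 1/10*7/10) = [17/50, 37/100)
  'c': [3/10 + 1/10*7/10, 3/10 + 1/10*1/1) = [37/100, 2/5)
  emit 'e', narrow to [3/10, 33/100)
Step 3: interval [3/10, 33/100), width = 33/100 - 3/10 = 3/100
  'e': [3/10 + 3/100*0/1, 3/10 + 3/100*3/10) = [3/10, 309/1000) <- contains code 6027/20000
  'a': [3/10 + 3/100*3/10, 3/10 + 3/100*2/5) = [309/1000, 39/125)
  'b': [3/10 + 3/100*2/5, 3/10 + 3/100*7/10) = [39/125, 321/1000)
  'c': [3/10 + 3/100*7/10, 3/10 + 3/100*1/1) = [321/1000, 33/100)
  emit 'e', narrow to [3/10, 309/1000)
Step 4: interval [3/10, 309/1000), width = 309/1000 - 3/10 = 9/1000
  'e': [3/10 + 9/1000*0/1, 3/10 + 9/1000*3/10) = [3/10, 3027/10000) <- contains code 6027/20000
  'a': [3/10 + 9/1000*3/10, 3/10 + 9/1000*2/5) = [3027/10000, 759/2500)
  'b': [3/10 + 9/1000*2/5, 3/10 + 9/1000*7/10) = [759/2500, 3063/10000)
  'c': [3/10 + 9/1000*7/10, 3/10 + 9/1000*1/1) = [3063/10000, 309/1000)
  emit 'e', narrow to [3/10, 3027/10000)

Answer: aeee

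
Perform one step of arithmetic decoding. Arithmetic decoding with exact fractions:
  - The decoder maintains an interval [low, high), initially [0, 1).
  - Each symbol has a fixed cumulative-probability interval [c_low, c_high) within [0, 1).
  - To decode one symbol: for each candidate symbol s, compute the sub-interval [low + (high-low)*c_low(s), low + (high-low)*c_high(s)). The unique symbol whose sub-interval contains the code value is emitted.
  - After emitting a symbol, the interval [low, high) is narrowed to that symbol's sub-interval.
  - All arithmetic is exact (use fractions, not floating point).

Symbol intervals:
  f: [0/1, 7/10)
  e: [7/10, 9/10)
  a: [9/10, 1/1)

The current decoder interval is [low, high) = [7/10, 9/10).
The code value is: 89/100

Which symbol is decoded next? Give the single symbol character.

Answer: a

Derivation:
Interval width = high − low = 9/10 − 7/10 = 1/5
Scaled code = (code − low) / width = (89/100 − 7/10) / 1/5 = 19/20
  f: [0/1, 7/10) 
  e: [7/10, 9/10) 
  a: [9/10, 1/1) ← scaled code falls here ✓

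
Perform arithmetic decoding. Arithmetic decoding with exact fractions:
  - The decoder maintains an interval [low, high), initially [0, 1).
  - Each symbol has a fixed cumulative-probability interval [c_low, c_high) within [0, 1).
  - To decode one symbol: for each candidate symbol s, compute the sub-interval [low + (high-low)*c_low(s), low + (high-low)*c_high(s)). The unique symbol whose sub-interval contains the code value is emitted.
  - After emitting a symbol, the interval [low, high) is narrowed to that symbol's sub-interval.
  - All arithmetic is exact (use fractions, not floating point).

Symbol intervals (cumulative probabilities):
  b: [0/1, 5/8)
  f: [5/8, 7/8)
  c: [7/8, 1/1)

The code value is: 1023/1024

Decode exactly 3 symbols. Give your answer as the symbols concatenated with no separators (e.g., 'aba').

Answer: ccc

Derivation:
Step 1: interval [0/1, 1/1), width = 1/1 - 0/1 = 1/1
  'b': [0/1 + 1/1*0/1, 0/1 + 1/1*5/8) = [0/1, 5/8)
  'f': [0/1 + 1/1*5/8, 0/1 + 1/1*7/8) = [5/8, 7/8)
  'c': [0/1 + 1/1*7/8, 0/1 + 1/1*1/1) = [7/8, 1/1) <- contains code 1023/1024
  emit 'c', narrow to [7/8, 1/1)
Step 2: interval [7/8, 1/1), width = 1/1 - 7/8 = 1/8
  'b': [7/8 + 1/8*0/1, 7/8 + 1/8*5/8) = [7/8, 61/64)
  'f': [7/8 + 1/8*5/8, 7/8 + 1/8*7/8) = [61/64, 63/64)
  'c': [7/8 + 1/8*7/8, 7/8 + 1/8*1/1) = [63/64, 1/1) <- contains code 1023/1024
  emit 'c', narrow to [63/64, 1/1)
Step 3: interval [63/64, 1/1), width = 1/1 - 63/64 = 1/64
  'b': [63/64 + 1/64*0/1, 63/64 + 1/64*5/8) = [63/64, 509/512)
  'f': [63/64 + 1/64*5/8, 63/64 + 1/64*7/8) = [509/512, 511/512)
  'c': [63/64 + 1/64*7/8, 63/64 + 1/64*1/1) = [511/512, 1/1) <- contains code 1023/1024
  emit 'c', narrow to [511/512, 1/1)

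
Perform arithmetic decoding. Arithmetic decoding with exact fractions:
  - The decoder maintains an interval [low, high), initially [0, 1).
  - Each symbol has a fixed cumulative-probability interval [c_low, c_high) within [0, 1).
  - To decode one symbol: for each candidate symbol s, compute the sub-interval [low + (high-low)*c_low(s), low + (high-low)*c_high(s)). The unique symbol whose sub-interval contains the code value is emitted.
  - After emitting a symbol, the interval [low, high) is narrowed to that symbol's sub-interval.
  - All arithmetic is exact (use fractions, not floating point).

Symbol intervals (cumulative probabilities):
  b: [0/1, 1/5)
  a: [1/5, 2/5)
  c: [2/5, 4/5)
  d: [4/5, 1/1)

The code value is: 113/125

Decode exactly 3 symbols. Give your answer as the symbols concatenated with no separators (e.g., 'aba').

Step 1: interval [0/1, 1/1), width = 1/1 - 0/1 = 1/1
  'b': [0/1 + 1/1*0/1, 0/1 + 1/1*1/5) = [0/1, 1/5)
  'a': [0/1 + 1/1*1/5, 0/1 + 1/1*2/5) = [1/5, 2/5)
  'c': [0/1 + 1/1*2/5, 0/1 + 1/1*4/5) = [2/5, 4/5)
  'd': [0/1 + 1/1*4/5, 0/1 + 1/1*1/1) = [4/5, 1/1) <- contains code 113/125
  emit 'd', narrow to [4/5, 1/1)
Step 2: interval [4/5, 1/1), width = 1/1 - 4/5 = 1/5
  'b': [4/5 + 1/5*0/1, 4/5 + 1/5*1/5) = [4/5, 21/25)
  'a': [4/5 + 1/5*1/5, 4/5 + 1/5*2/5) = [21/25, 22/25)
  'c': [4/5 + 1/5*2/5, 4/5 + 1/5*4/5) = [22/25, 24/25) <- contains code 113/125
  'd': [4/5 + 1/5*4/5, 4/5 + 1/5*1/1) = [24/25, 1/1)
  emit 'c', narrow to [22/25, 24/25)
Step 3: interval [22/25, 24/25), width = 24/25 - 22/25 = 2/25
  'b': [22/25 + 2/25*0/1, 22/25 + 2/25*1/5) = [22/25, 112/125)
  'a': [22/25 + 2/25*1/5, 22/25 + 2/25*2/5) = [112/125, 114/125) <- contains code 113/125
  'c': [22/25 + 2/25*2/5, 22/25 + 2/25*4/5) = [114/125, 118/125)
  'd': [22/25 + 2/25*4/5, 22/25 + 2/25*1/1) = [118/125, 24/25)
  emit 'a', narrow to [112/125, 114/125)

Answer: dca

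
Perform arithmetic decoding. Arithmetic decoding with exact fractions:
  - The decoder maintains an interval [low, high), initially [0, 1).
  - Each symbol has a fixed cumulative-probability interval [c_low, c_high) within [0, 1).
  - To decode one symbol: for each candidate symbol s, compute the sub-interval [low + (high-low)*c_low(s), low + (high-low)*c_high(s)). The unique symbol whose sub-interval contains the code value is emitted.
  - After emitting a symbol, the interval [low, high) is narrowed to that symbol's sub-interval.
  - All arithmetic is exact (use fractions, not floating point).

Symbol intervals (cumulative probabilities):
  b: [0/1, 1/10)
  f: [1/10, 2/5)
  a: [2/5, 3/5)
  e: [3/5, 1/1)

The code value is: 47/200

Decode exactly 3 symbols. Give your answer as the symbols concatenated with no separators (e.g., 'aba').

Answer: faf

Derivation:
Step 1: interval [0/1, 1/1), width = 1/1 - 0/1 = 1/1
  'b': [0/1 + 1/1*0/1, 0/1 + 1/1*1/10) = [0/1, 1/10)
  'f': [0/1 + 1/1*1/10, 0/1 + 1/1*2/5) = [1/10, 2/5) <- contains code 47/200
  'a': [0/1 + 1/1*2/5, 0/1 + 1/1*3/5) = [2/5, 3/5)
  'e': [0/1 + 1/1*3/5, 0/1 + 1/1*1/1) = [3/5, 1/1)
  emit 'f', narrow to [1/10, 2/5)
Step 2: interval [1/10, 2/5), width = 2/5 - 1/10 = 3/10
  'b': [1/10 + 3/10*0/1, 1/10 + 3/10*1/10) = [1/10, 13/100)
  'f': [1/10 + 3/10*1/10, 1/10 + 3/10*2/5) = [13/100, 11/50)
  'a': [1/10 + 3/10*2/5, 1/10 + 3/10*3/5) = [11/50, 7/25) <- contains code 47/200
  'e': [1/10 + 3/10*3/5, 1/10 + 3/10*1/1) = [7/25, 2/5)
  emit 'a', narrow to [11/50, 7/25)
Step 3: interval [11/50, 7/25), width = 7/25 - 11/50 = 3/50
  'b': [11/50 + 3/50*0/1, 11/50 + 3/50*1/10) = [11/50, 113/500)
  'f': [11/50 + 3/50*1/10, 11/50 + 3/50*2/5) = [113/500, 61/250) <- contains code 47/200
  'a': [11/50 + 3/50*2/5, 11/50 + 3/50*3/5) = [61/250, 32/125)
  'e': [11/50 + 3/50*3/5, 11/50 + 3/50*1/1) = [32/125, 7/25)
  emit 'f', narrow to [113/500, 61/250)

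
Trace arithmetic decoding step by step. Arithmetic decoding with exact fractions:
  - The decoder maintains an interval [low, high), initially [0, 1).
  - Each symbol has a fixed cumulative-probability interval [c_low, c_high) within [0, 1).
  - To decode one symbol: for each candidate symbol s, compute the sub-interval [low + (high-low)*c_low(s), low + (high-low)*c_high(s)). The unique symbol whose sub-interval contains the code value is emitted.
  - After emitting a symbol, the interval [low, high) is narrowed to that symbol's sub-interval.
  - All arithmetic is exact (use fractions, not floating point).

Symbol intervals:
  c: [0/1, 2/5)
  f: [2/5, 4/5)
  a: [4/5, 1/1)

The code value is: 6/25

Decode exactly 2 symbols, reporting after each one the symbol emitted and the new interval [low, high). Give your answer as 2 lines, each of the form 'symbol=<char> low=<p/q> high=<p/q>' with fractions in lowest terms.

Step 1: interval [0/1, 1/1), width = 1/1 - 0/1 = 1/1
  'c': [0/1 + 1/1*0/1, 0/1 + 1/1*2/5) = [0/1, 2/5) <- contains code 6/25
  'f': [0/1 + 1/1*2/5, 0/1 + 1/1*4/5) = [2/5, 4/5)
  'a': [0/1 + 1/1*4/5, 0/1 + 1/1*1/1) = [4/5, 1/1)
  emit 'c', narrow to [0/1, 2/5)
Step 2: interval [0/1, 2/5), width = 2/5 - 0/1 = 2/5
  'c': [0/1 + 2/5*0/1, 0/1 + 2/5*2/5) = [0/1, 4/25)
  'f': [0/1 + 2/5*2/5, 0/1 + 2/5*4/5) = [4/25, 8/25) <- contains code 6/25
  'a': [0/1 + 2/5*4/5, 0/1 + 2/5*1/1) = [8/25, 2/5)
  emit 'f', narrow to [4/25, 8/25)

Answer: symbol=c low=0/1 high=2/5
symbol=f low=4/25 high=8/25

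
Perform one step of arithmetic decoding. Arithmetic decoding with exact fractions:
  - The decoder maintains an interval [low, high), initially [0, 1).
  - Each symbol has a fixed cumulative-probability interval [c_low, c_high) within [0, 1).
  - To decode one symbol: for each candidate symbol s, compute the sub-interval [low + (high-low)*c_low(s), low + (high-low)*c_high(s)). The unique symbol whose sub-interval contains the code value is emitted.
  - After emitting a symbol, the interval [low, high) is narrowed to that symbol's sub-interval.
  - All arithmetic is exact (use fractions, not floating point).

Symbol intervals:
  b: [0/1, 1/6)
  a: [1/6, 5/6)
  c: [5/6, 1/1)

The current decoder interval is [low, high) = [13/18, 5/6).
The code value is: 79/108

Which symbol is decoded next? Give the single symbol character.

Answer: b

Derivation:
Interval width = high − low = 5/6 − 13/18 = 1/9
Scaled code = (code − low) / width = (79/108 − 13/18) / 1/9 = 1/12
  b: [0/1, 1/6) ← scaled code falls here ✓
  a: [1/6, 5/6) 
  c: [5/6, 1/1) 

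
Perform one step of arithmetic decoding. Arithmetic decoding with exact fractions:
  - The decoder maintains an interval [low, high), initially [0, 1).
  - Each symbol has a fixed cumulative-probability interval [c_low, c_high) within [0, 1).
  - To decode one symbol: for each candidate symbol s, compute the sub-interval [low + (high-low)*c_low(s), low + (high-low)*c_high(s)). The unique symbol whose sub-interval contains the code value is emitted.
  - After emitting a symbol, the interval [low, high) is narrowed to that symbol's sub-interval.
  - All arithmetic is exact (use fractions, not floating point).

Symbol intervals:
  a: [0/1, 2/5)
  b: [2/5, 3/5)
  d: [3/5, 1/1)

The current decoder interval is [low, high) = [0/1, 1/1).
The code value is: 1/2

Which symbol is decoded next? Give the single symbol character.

Answer: b

Derivation:
Interval width = high − low = 1/1 − 0/1 = 1/1
Scaled code = (code − low) / width = (1/2 − 0/1) / 1/1 = 1/2
  a: [0/1, 2/5) 
  b: [2/5, 3/5) ← scaled code falls here ✓
  d: [3/5, 1/1) 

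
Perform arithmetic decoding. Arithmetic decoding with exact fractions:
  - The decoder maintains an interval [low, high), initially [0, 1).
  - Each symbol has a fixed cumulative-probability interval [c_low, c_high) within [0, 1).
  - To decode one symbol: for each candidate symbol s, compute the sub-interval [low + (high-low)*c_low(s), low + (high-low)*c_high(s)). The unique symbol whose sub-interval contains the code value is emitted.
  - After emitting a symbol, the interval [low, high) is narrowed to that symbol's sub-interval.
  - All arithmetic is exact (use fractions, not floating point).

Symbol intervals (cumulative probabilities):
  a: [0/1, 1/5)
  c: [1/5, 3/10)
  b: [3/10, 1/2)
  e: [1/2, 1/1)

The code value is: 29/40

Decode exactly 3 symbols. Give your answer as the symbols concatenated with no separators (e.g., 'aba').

Step 1: interval [0/1, 1/1), width = 1/1 - 0/1 = 1/1
  'a': [0/1 + 1/1*0/1, 0/1 + 1/1*1/5) = [0/1, 1/5)
  'c': [0/1 + 1/1*1/5, 0/1 + 1/1*3/10) = [1/5, 3/10)
  'b': [0/1 + 1/1*3/10, 0/1 + 1/1*1/2) = [3/10, 1/2)
  'e': [0/1 + 1/1*1/2, 0/1 + 1/1*1/1) = [1/2, 1/1) <- contains code 29/40
  emit 'e', narrow to [1/2, 1/1)
Step 2: interval [1/2, 1/1), width = 1/1 - 1/2 = 1/2
  'a': [1/2 + 1/2*0/1, 1/2 + 1/2*1/5) = [1/2, 3/5)
  'c': [1/2 + 1/2*1/5, 1/2 + 1/2*3/10) = [3/5, 13/20)
  'b': [1/2 + 1/2*3/10, 1/2 + 1/2*1/2) = [13/20, 3/4) <- contains code 29/40
  'e': [1/2 + 1/2*1/2, 1/2 + 1/2*1/1) = [3/4, 1/1)
  emit 'b', narrow to [13/20, 3/4)
Step 3: interval [13/20, 3/4), width = 3/4 - 13/20 = 1/10
  'a': [13/20 + 1/10*0/1, 13/20 + 1/10*1/5) = [13/20, 67/100)
  'c': [13/20 + 1/10*1/5, 13/20 + 1/10*3/10) = [67/100, 17/25)
  'b': [13/20 + 1/10*3/10, 13/20 + 1/10*1/2) = [17/25, 7/10)
  'e': [13/20 + 1/10*1/2, 13/20 + 1/10*1/1) = [7/10, 3/4) <- contains code 29/40
  emit 'e', narrow to [7/10, 3/4)

Answer: ebe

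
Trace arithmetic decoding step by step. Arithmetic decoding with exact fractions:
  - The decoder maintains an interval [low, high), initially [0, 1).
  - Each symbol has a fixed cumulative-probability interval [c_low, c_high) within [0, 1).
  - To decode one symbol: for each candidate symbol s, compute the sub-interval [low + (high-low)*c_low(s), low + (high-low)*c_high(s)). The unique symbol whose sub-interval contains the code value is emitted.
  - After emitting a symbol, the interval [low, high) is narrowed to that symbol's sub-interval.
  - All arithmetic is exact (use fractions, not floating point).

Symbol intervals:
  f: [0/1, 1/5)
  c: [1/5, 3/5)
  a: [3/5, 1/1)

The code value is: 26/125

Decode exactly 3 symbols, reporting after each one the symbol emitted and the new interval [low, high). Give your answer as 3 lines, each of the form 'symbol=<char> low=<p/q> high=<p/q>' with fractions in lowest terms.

Step 1: interval [0/1, 1/1), width = 1/1 - 0/1 = 1/1
  'f': [0/1 + 1/1*0/1, 0/1 + 1/1*1/5) = [0/1, 1/5)
  'c': [0/1 + 1/1*1/5, 0/1 + 1/1*3/5) = [1/5, 3/5) <- contains code 26/125
  'a': [0/1 + 1/1*3/5, 0/1 + 1/1*1/1) = [3/5, 1/1)
  emit 'c', narrow to [1/5, 3/5)
Step 2: interval [1/5, 3/5), width = 3/5 - 1/5 = 2/5
  'f': [1/5 + 2/5*0/1, 1/5 + 2/5*1/5) = [1/5, 7/25) <- contains code 26/125
  'c': [1/5 + 2/5*1/5, 1/5 + 2/5*3/5) = [7/25, 11/25)
  'a': [1/5 + 2/5*3/5, 1/5 + 2/5*1/1) = [11/25, 3/5)
  emit 'f', narrow to [1/5, 7/25)
Step 3: interval [1/5, 7/25), width = 7/25 - 1/5 = 2/25
  'f': [1/5 + 2/25*0/1, 1/5 + 2/25*1/5) = [1/5, 27/125) <- contains code 26/125
  'c': [1/5 + 2/25*1/5, 1/5 + 2/25*3/5) = [27/125, 31/125)
  'a': [1/5 + 2/25*3/5, 1/5 + 2/25*1/1) = [31/125, 7/25)
  emit 'f', narrow to [1/5, 27/125)

Answer: symbol=c low=1/5 high=3/5
symbol=f low=1/5 high=7/25
symbol=f low=1/5 high=27/125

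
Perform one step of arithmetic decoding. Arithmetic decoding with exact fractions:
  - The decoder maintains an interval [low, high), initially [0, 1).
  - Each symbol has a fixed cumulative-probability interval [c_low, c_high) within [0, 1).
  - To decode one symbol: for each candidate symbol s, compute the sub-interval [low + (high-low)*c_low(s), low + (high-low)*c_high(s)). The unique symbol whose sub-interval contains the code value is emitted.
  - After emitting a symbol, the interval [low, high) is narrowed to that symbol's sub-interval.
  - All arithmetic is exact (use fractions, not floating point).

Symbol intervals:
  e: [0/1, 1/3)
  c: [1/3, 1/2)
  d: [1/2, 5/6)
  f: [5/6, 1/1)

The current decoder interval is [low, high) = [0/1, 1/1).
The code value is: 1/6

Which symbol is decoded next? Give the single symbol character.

Answer: e

Derivation:
Interval width = high − low = 1/1 − 0/1 = 1/1
Scaled code = (code − low) / width = (1/6 − 0/1) / 1/1 = 1/6
  e: [0/1, 1/3) ← scaled code falls here ✓
  c: [1/3, 1/2) 
  d: [1/2, 5/6) 
  f: [5/6, 1/1) 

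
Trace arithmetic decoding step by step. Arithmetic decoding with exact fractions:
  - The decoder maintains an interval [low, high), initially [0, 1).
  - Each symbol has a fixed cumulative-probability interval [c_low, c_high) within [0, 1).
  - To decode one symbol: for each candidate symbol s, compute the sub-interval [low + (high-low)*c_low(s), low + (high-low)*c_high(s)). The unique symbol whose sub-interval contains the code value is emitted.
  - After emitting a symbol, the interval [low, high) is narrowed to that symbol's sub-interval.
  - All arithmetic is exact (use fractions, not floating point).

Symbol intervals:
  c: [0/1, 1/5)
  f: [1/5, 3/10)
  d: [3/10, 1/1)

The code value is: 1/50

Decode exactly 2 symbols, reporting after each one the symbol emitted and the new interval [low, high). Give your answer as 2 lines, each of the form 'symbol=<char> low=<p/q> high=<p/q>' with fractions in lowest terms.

Answer: symbol=c low=0/1 high=1/5
symbol=c low=0/1 high=1/25

Derivation:
Step 1: interval [0/1, 1/1), width = 1/1 - 0/1 = 1/1
  'c': [0/1 + 1/1*0/1, 0/1 + 1/1*1/5) = [0/1, 1/5) <- contains code 1/50
  'f': [0/1 + 1/1*1/5, 0/1 + 1/1*3/10) = [1/5, 3/10)
  'd': [0/1 + 1/1*3/10, 0/1 + 1/1*1/1) = [3/10, 1/1)
  emit 'c', narrow to [0/1, 1/5)
Step 2: interval [0/1, 1/5), width = 1/5 - 0/1 = 1/5
  'c': [0/1 + 1/5*0/1, 0/1 + 1/5*1/5) = [0/1, 1/25) <- contains code 1/50
  'f': [0/1 + 1/5*1/5, 0/1 + 1/5*3/10) = [1/25, 3/50)
  'd': [0/1 + 1/5*3/10, 0/1 + 1/5*1/1) = [3/50, 1/5)
  emit 'c', narrow to [0/1, 1/25)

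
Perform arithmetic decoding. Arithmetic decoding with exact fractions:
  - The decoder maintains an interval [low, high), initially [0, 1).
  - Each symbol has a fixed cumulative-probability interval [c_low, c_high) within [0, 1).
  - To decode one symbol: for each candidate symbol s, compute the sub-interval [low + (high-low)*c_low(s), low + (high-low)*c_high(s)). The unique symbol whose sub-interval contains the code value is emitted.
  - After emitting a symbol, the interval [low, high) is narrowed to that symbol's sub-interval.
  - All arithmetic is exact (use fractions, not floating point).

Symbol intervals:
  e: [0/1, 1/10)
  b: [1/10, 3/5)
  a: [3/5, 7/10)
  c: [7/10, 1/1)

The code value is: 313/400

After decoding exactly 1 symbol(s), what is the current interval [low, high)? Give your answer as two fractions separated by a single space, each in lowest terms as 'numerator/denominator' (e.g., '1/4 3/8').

Step 1: interval [0/1, 1/1), width = 1/1 - 0/1 = 1/1
  'e': [0/1 + 1/1*0/1, 0/1 + 1/1*1/10) = [0/1, 1/10)
  'b': [0/1 + 1/1*1/10, 0/1 + 1/1*3/5) = [1/10, 3/5)
  'a': [0/1 + 1/1*3/5, 0/1 + 1/1*7/10) = [3/5, 7/10)
  'c': [0/1 + 1/1*7/10, 0/1 + 1/1*1/1) = [7/10, 1/1) <- contains code 313/400
  emit 'c', narrow to [7/10, 1/1)

Answer: 7/10 1/1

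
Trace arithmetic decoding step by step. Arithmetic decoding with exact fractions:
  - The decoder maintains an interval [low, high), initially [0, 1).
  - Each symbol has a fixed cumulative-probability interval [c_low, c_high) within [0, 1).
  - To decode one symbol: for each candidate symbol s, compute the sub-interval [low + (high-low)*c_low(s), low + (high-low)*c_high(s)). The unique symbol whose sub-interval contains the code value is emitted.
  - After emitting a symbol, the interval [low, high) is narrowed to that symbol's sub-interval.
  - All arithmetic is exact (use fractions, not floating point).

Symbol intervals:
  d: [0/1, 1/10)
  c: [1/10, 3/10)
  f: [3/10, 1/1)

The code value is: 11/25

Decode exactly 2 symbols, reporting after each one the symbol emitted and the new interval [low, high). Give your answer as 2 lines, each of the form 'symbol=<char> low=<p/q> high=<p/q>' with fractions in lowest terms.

Answer: symbol=f low=3/10 high=1/1
symbol=c low=37/100 high=51/100

Derivation:
Step 1: interval [0/1, 1/1), width = 1/1 - 0/1 = 1/1
  'd': [0/1 + 1/1*0/1, 0/1 + 1/1*1/10) = [0/1, 1/10)
  'c': [0/1 + 1/1*1/10, 0/1 + 1/1*3/10) = [1/10, 3/10)
  'f': [0/1 + 1/1*3/10, 0/1 + 1/1*1/1) = [3/10, 1/1) <- contains code 11/25
  emit 'f', narrow to [3/10, 1/1)
Step 2: interval [3/10, 1/1), width = 1/1 - 3/10 = 7/10
  'd': [3/10 + 7/10*0/1, 3/10 + 7/10*1/10) = [3/10, 37/100)
  'c': [3/10 + 7/10*1/10, 3/10 + 7/10*3/10) = [37/100, 51/100) <- contains code 11/25
  'f': [3/10 + 7/10*3/10, 3/10 + 7/10*1/1) = [51/100, 1/1)
  emit 'c', narrow to [37/100, 51/100)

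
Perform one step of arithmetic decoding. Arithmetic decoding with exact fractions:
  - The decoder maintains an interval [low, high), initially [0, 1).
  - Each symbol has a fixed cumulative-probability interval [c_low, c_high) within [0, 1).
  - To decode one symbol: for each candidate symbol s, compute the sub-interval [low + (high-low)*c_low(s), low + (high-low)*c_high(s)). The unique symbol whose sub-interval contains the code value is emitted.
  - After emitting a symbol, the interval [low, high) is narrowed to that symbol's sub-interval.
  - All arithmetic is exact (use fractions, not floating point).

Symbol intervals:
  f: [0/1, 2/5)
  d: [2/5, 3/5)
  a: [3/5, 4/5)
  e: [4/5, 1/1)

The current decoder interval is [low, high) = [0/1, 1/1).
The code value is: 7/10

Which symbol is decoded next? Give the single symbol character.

Answer: a

Derivation:
Interval width = high − low = 1/1 − 0/1 = 1/1
Scaled code = (code − low) / width = (7/10 − 0/1) / 1/1 = 7/10
  f: [0/1, 2/5) 
  d: [2/5, 3/5) 
  a: [3/5, 4/5) ← scaled code falls here ✓
  e: [4/5, 1/1) 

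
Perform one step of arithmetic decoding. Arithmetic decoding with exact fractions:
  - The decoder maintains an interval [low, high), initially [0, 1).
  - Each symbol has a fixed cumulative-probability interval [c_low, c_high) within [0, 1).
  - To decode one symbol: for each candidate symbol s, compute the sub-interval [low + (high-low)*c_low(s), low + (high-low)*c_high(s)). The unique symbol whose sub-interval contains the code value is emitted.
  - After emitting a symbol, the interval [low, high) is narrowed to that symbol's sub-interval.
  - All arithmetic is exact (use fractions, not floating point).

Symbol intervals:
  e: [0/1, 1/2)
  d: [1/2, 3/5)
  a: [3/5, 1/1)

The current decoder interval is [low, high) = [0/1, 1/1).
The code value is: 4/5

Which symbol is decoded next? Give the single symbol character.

Interval width = high − low = 1/1 − 0/1 = 1/1
Scaled code = (code − low) / width = (4/5 − 0/1) / 1/1 = 4/5
  e: [0/1, 1/2) 
  d: [1/2, 3/5) 
  a: [3/5, 1/1) ← scaled code falls here ✓

Answer: a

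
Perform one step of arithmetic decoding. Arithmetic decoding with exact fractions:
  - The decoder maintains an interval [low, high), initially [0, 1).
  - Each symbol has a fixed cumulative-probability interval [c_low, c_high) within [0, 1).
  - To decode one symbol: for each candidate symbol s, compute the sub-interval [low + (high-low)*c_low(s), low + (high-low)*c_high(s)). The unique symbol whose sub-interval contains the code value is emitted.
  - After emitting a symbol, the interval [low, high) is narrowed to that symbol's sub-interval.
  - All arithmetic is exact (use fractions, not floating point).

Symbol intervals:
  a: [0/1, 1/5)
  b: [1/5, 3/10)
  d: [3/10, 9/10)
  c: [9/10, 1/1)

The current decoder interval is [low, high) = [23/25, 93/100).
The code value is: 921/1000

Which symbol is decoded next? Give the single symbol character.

Interval width = high − low = 93/100 − 23/25 = 1/100
Scaled code = (code − low) / width = (921/1000 − 23/25) / 1/100 = 1/10
  a: [0/1, 1/5) ← scaled code falls here ✓
  b: [1/5, 3/10) 
  d: [3/10, 9/10) 
  c: [9/10, 1/1) 

Answer: a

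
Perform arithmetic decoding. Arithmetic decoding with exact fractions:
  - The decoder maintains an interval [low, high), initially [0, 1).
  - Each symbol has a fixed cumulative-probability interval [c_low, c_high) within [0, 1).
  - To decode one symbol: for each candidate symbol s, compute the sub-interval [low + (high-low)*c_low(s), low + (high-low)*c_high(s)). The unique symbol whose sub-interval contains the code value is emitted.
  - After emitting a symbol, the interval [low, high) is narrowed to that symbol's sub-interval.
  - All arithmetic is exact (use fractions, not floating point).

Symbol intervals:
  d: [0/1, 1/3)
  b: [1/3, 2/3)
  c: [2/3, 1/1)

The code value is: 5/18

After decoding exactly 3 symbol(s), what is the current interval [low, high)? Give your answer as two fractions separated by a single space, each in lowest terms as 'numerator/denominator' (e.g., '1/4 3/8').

Answer: 7/27 8/27

Derivation:
Step 1: interval [0/1, 1/1), width = 1/1 - 0/1 = 1/1
  'd': [0/1 + 1/1*0/1, 0/1 + 1/1*1/3) = [0/1, 1/3) <- contains code 5/18
  'b': [0/1 + 1/1*1/3, 0/1 + 1/1*2/3) = [1/3, 2/3)
  'c': [0/1 + 1/1*2/3, 0/1 + 1/1*1/1) = [2/3, 1/1)
  emit 'd', narrow to [0/1, 1/3)
Step 2: interval [0/1, 1/3), width = 1/3 - 0/1 = 1/3
  'd': [0/1 + 1/3*0/1, 0/1 + 1/3*1/3) = [0/1, 1/9)
  'b': [0/1 + 1/3*1/3, 0/1 + 1/3*2/3) = [1/9, 2/9)
  'c': [0/1 + 1/3*2/3, 0/1 + 1/3*1/1) = [2/9, 1/3) <- contains code 5/18
  emit 'c', narrow to [2/9, 1/3)
Step 3: interval [2/9, 1/3), width = 1/3 - 2/9 = 1/9
  'd': [2/9 + 1/9*0/1, 2/9 + 1/9*1/3) = [2/9, 7/27)
  'b': [2/9 + 1/9*1/3, 2/9 + 1/9*2/3) = [7/27, 8/27) <- contains code 5/18
  'c': [2/9 + 1/9*2/3, 2/9 + 1/9*1/1) = [8/27, 1/3)
  emit 'b', narrow to [7/27, 8/27)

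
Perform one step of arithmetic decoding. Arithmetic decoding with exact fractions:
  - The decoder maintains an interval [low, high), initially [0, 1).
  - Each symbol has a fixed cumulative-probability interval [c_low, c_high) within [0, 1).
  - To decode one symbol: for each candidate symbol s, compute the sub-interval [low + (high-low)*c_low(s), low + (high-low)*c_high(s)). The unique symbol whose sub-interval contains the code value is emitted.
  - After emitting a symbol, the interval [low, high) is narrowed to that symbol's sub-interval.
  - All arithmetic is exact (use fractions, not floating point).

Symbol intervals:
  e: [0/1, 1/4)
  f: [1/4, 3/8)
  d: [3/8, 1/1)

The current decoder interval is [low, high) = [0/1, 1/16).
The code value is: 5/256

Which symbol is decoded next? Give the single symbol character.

Answer: f

Derivation:
Interval width = high − low = 1/16 − 0/1 = 1/16
Scaled code = (code − low) / width = (5/256 − 0/1) / 1/16 = 5/16
  e: [0/1, 1/4) 
  f: [1/4, 3/8) ← scaled code falls here ✓
  d: [3/8, 1/1) 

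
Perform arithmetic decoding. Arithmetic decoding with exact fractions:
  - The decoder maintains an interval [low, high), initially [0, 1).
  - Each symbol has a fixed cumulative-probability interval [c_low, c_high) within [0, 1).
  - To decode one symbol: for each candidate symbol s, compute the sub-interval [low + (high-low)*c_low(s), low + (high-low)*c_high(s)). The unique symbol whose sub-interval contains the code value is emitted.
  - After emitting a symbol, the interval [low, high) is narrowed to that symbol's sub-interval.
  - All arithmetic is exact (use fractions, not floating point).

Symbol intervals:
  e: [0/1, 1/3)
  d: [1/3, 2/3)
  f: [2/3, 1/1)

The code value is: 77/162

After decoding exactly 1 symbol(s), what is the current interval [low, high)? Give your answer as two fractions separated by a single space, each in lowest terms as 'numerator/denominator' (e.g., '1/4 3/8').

Step 1: interval [0/1, 1/1), width = 1/1 - 0/1 = 1/1
  'e': [0/1 + 1/1*0/1, 0/1 + 1/1*1/3) = [0/1, 1/3)
  'd': [0/1 + 1/1*1/3, 0/1 + 1/1*2/3) = [1/3, 2/3) <- contains code 77/162
  'f': [0/1 + 1/1*2/3, 0/1 + 1/1*1/1) = [2/3, 1/1)
  emit 'd', narrow to [1/3, 2/3)

Answer: 1/3 2/3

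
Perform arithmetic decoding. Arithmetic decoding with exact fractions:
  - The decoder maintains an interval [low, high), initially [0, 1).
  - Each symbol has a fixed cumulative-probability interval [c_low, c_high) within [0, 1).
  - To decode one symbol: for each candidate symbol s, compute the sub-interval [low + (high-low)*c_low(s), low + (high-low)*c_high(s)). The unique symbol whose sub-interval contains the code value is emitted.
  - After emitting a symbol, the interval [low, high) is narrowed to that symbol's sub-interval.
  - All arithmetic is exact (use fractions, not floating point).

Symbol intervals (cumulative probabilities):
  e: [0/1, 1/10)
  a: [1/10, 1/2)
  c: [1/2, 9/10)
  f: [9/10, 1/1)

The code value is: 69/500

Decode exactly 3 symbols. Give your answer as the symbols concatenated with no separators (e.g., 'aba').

Step 1: interval [0/1, 1/1), width = 1/1 - 0/1 = 1/1
  'e': [0/1 + 1/1*0/1, 0/1 + 1/1*1/10) = [0/1, 1/10)
  'a': [0/1 + 1/1*1/10, 0/1 + 1/1*1/2) = [1/10, 1/2) <- contains code 69/500
  'c': [0/1 + 1/1*1/2, 0/1 + 1/1*9/10) = [1/2, 9/10)
  'f': [0/1 + 1/1*9/10, 0/1 + 1/1*1/1) = [9/10, 1/1)
  emit 'a', narrow to [1/10, 1/2)
Step 2: interval [1/10, 1/2), width = 1/2 - 1/10 = 2/5
  'e': [1/10 + 2/5*0/1, 1/10 + 2/5*1/10) = [1/10, 7/50) <- contains code 69/500
  'a': [1/10 + 2/5*1/10, 1/10 + 2/5*1/2) = [7/50, 3/10)
  'c': [1/10 + 2/5*1/2, 1/10 + 2/5*9/10) = [3/10, 23/50)
  'f': [1/10 + 2/5*9/10, 1/10 + 2/5*1/1) = [23/50, 1/2)
  emit 'e', narrow to [1/10, 7/50)
Step 3: interval [1/10, 7/50), width = 7/50 - 1/10 = 1/25
  'e': [1/10 + 1/25*0/1, 1/10 + 1/25*1/10) = [1/10, 13/125)
  'a': [1/10 + 1/25*1/10, 1/10 + 1/25*1/2) = [13/125, 3/25)
  'c': [1/10 + 1/25*1/2, 1/10 + 1/25*9/10) = [3/25, 17/125)
  'f': [1/10 + 1/25*9/10, 1/10 + 1/25*1/1) = [17/125, 7/50) <- contains code 69/500
  emit 'f', narrow to [17/125, 7/50)

Answer: aef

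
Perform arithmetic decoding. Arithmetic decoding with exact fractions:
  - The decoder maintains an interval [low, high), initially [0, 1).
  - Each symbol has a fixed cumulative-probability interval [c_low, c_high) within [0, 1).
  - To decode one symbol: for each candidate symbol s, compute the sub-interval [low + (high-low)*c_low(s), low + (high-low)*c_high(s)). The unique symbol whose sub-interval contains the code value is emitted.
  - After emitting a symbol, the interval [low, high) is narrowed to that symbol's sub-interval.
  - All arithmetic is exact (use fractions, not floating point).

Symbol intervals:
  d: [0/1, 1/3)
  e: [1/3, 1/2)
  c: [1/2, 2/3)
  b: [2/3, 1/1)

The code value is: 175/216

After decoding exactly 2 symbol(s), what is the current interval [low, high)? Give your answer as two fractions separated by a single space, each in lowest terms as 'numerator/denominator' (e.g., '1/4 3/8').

Answer: 7/9 5/6

Derivation:
Step 1: interval [0/1, 1/1), width = 1/1 - 0/1 = 1/1
  'd': [0/1 + 1/1*0/1, 0/1 + 1/1*1/3) = [0/1, 1/3)
  'e': [0/1 + 1/1*1/3, 0/1 + 1/1*1/2) = [1/3, 1/2)
  'c': [0/1 + 1/1*1/2, 0/1 + 1/1*2/3) = [1/2, 2/3)
  'b': [0/1 + 1/1*2/3, 0/1 + 1/1*1/1) = [2/3, 1/1) <- contains code 175/216
  emit 'b', narrow to [2/3, 1/1)
Step 2: interval [2/3, 1/1), width = 1/1 - 2/3 = 1/3
  'd': [2/3 + 1/3*0/1, 2/3 + 1/3*1/3) = [2/3, 7/9)
  'e': [2/3 + 1/3*1/3, 2/3 + 1/3*1/2) = [7/9, 5/6) <- contains code 175/216
  'c': [2/3 + 1/3*1/2, 2/3 + 1/3*2/3) = [5/6, 8/9)
  'b': [2/3 + 1/3*2/3, 2/3 + 1/3*1/1) = [8/9, 1/1)
  emit 'e', narrow to [7/9, 5/6)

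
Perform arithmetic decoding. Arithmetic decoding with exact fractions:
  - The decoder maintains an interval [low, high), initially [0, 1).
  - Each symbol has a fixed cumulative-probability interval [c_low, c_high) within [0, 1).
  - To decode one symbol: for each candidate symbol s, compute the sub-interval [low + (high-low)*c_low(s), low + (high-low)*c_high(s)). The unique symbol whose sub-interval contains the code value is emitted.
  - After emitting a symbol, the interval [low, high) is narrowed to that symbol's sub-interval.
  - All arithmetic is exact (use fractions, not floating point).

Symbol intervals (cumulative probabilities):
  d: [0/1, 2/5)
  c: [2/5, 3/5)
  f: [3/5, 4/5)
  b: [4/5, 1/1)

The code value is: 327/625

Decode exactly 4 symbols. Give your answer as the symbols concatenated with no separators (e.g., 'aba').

Step 1: interval [0/1, 1/1), width = 1/1 - 0/1 = 1/1
  'd': [0/1 + 1/1*0/1, 0/1 + 1/1*2/5) = [0/1, 2/5)
  'c': [0/1 + 1/1*2/5, 0/1 + 1/1*3/5) = [2/5, 3/5) <- contains code 327/625
  'f': [0/1 + 1/1*3/5, 0/1 + 1/1*4/5) = [3/5, 4/5)
  'b': [0/1 + 1/1*4/5, 0/1 + 1/1*1/1) = [4/5, 1/1)
  emit 'c', narrow to [2/5, 3/5)
Step 2: interval [2/5, 3/5), width = 3/5 - 2/5 = 1/5
  'd': [2/5 + 1/5*0/1, 2/5 + 1/5*2/5) = [2/5, 12/25)
  'c': [2/5 + 1/5*2/5, 2/5 + 1/5*3/5) = [12/25, 13/25)
  'f': [2/5 + 1/5*3/5, 2/5 + 1/5*4/5) = [13/25, 14/25) <- contains code 327/625
  'b': [2/5 + 1/5*4/5, 2/5 + 1/5*1/1) = [14/25, 3/5)
  emit 'f', narrow to [13/25, 14/25)
Step 3: interval [13/25, 14/25), width = 14/25 - 13/25 = 1/25
  'd': [13/25 + 1/25*0/1, 13/25 + 1/25*2/5) = [13/25, 67/125) <- contains code 327/625
  'c': [13/25 + 1/25*2/5, 13/25 + 1/25*3/5) = [67/125, 68/125)
  'f': [13/25 + 1/25*3/5, 13/25 + 1/25*4/5) = [68/125, 69/125)
  'b': [13/25 + 1/25*4/5, 13/25 + 1/25*1/1) = [69/125, 14/25)
  emit 'd', narrow to [13/25, 67/125)
Step 4: interval [13/25, 67/125), width = 67/125 - 13/25 = 2/125
  'd': [13/25 + 2/125*0/1, 13/25 + 2/125*2/5) = [13/25, 329/625) <- contains code 327/625
  'c': [13/25 + 2/125*2/5, 13/25 + 2/125*3/5) = [329/625, 331/625)
  'f': [13/25 + 2/125*3/5, 13/25 + 2/125*4/5) = [331/625, 333/625)
  'b': [13/25 + 2/125*4/5, 13/25 + 2/125*1/1) = [333/625, 67/125)
  emit 'd', narrow to [13/25, 329/625)

Answer: cfdd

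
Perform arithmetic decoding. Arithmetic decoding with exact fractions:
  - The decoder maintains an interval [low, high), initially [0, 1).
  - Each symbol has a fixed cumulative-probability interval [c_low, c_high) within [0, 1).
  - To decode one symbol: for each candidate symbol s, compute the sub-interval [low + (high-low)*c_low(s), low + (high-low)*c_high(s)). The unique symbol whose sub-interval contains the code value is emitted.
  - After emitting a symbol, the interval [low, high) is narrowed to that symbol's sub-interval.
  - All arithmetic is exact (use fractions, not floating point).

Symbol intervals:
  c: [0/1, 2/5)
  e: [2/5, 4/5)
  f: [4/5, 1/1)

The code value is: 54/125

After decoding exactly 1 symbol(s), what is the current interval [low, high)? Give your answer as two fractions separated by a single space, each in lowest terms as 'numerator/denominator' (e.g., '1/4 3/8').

Step 1: interval [0/1, 1/1), width = 1/1 - 0/1 = 1/1
  'c': [0/1 + 1/1*0/1, 0/1 + 1/1*2/5) = [0/1, 2/5)
  'e': [0/1 + 1/1*2/5, 0/1 + 1/1*4/5) = [2/5, 4/5) <- contains code 54/125
  'f': [0/1 + 1/1*4/5, 0/1 + 1/1*1/1) = [4/5, 1/1)
  emit 'e', narrow to [2/5, 4/5)

Answer: 2/5 4/5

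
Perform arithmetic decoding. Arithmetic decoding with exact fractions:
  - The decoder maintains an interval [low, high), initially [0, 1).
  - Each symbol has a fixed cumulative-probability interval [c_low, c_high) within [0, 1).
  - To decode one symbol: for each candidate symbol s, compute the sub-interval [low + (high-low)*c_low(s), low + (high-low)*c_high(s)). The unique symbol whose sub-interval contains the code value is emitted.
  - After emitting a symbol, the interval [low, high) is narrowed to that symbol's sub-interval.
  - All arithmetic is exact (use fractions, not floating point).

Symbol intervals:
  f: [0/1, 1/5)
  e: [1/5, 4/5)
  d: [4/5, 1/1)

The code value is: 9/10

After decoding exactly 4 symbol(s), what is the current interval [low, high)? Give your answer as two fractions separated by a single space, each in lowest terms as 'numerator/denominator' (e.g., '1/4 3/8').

Step 1: interval [0/1, 1/1), width = 1/1 - 0/1 = 1/1
  'f': [0/1 + 1/1*0/1, 0/1 + 1/1*1/5) = [0/1, 1/5)
  'e': [0/1 + 1/1*1/5, 0/1 + 1/1*4/5) = [1/5, 4/5)
  'd': [0/1 + 1/1*4/5, 0/1 + 1/1*1/1) = [4/5, 1/1) <- contains code 9/10
  emit 'd', narrow to [4/5, 1/1)
Step 2: interval [4/5, 1/1), width = 1/1 - 4/5 = 1/5
  'f': [4/5 + 1/5*0/1, 4/5 + 1/5*1/5) = [4/5, 21/25)
  'e': [4/5 + 1/5*1/5, 4/5 + 1/5*4/5) = [21/25, 24/25) <- contains code 9/10
  'd': [4/5 + 1/5*4/5, 4/5 + 1/5*1/1) = [24/25, 1/1)
  emit 'e', narrow to [21/25, 24/25)
Step 3: interval [21/25, 24/25), width = 24/25 - 21/25 = 3/25
  'f': [21/25 + 3/25*0/1, 21/25 + 3/25*1/5) = [21/25, 108/125)
  'e': [21/25 + 3/25*1/5, 21/25 + 3/25*4/5) = [108/125, 117/125) <- contains code 9/10
  'd': [21/25 + 3/25*4/5, 21/25 + 3/25*1/1) = [117/125, 24/25)
  emit 'e', narrow to [108/125, 117/125)
Step 4: interval [108/125, 117/125), width = 117/125 - 108/125 = 9/125
  'f': [108/125 + 9/125*0/1, 108/125 + 9/125*1/5) = [108/125, 549/625)
  'e': [108/125 + 9/125*1/5, 108/125 + 9/125*4/5) = [549/625, 576/625) <- contains code 9/10
  'd': [108/125 + 9/125*4/5, 108/125 + 9/125*1/1) = [576/625, 117/125)
  emit 'e', narrow to [549/625, 576/625)

Answer: 549/625 576/625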